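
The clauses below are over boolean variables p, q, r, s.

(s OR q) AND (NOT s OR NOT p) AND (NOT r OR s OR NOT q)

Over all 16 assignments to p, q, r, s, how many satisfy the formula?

Satisfying assignments:
  p=0 q=0 r=0 s=1
  p=0 q=0 r=1 s=1
  p=0 q=1 r=0 s=0
  p=0 q=1 r=0 s=1
  p=0 q=1 r=1 s=1
  p=1 q=1 r=0 s=0
That's 6 in total.

6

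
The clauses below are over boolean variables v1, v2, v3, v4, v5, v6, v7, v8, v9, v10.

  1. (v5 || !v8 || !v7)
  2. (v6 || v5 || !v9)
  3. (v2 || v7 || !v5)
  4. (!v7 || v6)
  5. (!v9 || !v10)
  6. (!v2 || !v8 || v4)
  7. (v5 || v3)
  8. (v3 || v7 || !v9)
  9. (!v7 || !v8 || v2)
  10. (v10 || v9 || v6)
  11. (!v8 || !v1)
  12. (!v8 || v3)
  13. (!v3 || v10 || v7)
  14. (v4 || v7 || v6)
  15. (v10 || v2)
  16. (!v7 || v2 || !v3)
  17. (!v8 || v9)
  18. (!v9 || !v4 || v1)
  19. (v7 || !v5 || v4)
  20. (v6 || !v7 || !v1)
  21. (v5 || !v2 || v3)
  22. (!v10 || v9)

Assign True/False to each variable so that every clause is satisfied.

v1 = T  v2 = T  v3 = T  v4 = F  v5 = F  v6 = T  v7 = T  v8 = F  v9 = T  v10 = F

v6 occurs only positively in the remaining clauses — set v6 = True.
v8 occurs only negated in the remaining clauses — set v8 = False.
Try v1 = True.
Try v2 = True.
For the remaining variables, v3 = True, v4 = False, v5 = False, v7 = True, v9 = True, v10 = False works.
Every clause has at least one true literal under this assignment.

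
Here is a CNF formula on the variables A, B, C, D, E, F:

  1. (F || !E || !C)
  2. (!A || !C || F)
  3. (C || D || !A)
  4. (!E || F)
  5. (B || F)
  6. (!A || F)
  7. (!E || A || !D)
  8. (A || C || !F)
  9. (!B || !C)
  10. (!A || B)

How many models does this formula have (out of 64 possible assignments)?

7

Split on A, then F.
  A=1, F=1: remaining (B,C,D,E) ∈ {(1,0,1,0); (1,0,1,1)} — 2.
  A=1, F=0: a clause becomes empty — 0.
  A=0, F=1: remaining (B,C,D,E) ∈ {(0,1,0,0); (0,1,0,1); (0,1,1,0)} — 3.
  A=0, F=0: remaining (B,C,D,E) ∈ {(1,0,0,0); (1,0,1,0)} — 2.
Total: 2 + 0 + 3 + 2 = 7.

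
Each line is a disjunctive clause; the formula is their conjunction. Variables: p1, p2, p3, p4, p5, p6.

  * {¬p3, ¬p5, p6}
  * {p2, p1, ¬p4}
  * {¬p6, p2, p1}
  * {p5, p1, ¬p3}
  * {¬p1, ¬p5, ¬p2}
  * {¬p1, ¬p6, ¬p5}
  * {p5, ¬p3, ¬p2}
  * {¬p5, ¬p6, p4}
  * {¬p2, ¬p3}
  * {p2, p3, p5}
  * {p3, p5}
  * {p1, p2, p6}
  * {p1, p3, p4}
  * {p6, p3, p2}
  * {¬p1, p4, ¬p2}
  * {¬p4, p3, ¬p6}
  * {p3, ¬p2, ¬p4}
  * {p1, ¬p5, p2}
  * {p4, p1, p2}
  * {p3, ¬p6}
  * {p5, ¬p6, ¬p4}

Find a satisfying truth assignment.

p1=T, p2=F, p3=T, p4=F, p5=F, p6=F

Try p1 = True.
The remaining clauses are satisfied by p2 = False, p3 = True, p4 = False, p5 = False, p6 = False.
Every clause has at least one true literal under this assignment.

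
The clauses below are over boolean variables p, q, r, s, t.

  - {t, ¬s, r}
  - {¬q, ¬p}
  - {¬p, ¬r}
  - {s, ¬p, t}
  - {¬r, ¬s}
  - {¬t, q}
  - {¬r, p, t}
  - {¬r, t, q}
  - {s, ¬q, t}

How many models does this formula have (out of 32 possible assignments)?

The models are:
  p=0 q=0 r=0 s=0 t=0
  p=0 q=1 r=0 s=0 t=1
  p=0 q=1 r=0 s=1 t=1
  p=0 q=1 r=1 s=0 t=1
That's 4 in total.

4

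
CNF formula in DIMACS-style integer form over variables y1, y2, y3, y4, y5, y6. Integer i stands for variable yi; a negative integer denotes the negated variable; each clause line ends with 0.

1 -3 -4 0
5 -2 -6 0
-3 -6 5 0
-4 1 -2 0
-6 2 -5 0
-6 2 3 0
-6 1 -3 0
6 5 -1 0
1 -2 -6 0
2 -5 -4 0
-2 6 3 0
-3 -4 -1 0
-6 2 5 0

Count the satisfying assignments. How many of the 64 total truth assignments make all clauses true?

Case analysis on y6 and y2:
  y6=T, y2=T: remaining (y1,y3,y4,y5) ∈ {(T,F,F,T); (T,F,T,T); (T,T,F,T)} — 3.
  y6=T, y2=F: a clause becomes empty — 0.
  y6=F, y2=T: remaining (y1,y3,y4,y5) ∈ {(F,T,F,F); (F,T,F,T); (T,T,F,T)} — 3.
  y6=F, y2=F: 7 of the 16 assignments to (y1,y3,y4,y5) work.
Total: 3 + 0 + 3 + 7 = 13.

13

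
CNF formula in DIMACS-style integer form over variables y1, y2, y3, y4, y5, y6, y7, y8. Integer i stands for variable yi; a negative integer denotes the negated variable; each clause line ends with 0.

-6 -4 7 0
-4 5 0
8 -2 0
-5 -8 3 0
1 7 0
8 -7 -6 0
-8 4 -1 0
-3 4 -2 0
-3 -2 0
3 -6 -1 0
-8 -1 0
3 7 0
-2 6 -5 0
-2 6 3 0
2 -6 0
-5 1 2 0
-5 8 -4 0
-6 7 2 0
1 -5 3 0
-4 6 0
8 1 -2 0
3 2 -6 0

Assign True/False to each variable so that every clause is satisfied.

Set y1 = True and propagate.
  then y8 is forced to False.
  then y2 is forced to False.
  then y6 is forced to False.
  then y4 is forced to False.
Set y3 = False and propagate.
  then y7 is forced to True.
y5 is now unconstrained; take y5 = True.

y1 = T, y2 = F, y3 = F, y4 = F, y5 = T, y6 = F, y7 = T, y8 = F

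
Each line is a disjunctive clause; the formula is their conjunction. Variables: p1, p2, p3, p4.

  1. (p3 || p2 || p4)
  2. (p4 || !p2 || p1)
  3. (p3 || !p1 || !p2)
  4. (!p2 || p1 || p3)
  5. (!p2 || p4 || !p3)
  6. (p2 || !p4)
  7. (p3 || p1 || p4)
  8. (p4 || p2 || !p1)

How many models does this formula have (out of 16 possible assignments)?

3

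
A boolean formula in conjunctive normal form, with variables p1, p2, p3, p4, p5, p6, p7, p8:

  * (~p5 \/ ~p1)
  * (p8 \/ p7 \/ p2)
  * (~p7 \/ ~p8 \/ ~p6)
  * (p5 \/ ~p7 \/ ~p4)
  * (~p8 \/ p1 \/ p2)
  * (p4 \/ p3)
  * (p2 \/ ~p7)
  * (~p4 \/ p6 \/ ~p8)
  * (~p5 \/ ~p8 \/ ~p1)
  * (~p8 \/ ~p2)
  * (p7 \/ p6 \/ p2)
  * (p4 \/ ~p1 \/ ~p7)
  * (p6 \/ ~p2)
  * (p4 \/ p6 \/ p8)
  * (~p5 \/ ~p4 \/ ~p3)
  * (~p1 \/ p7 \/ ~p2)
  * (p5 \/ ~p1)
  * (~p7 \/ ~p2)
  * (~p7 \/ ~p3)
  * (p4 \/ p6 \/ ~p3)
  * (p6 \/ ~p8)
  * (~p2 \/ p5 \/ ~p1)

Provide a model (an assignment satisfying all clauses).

p1=False, p2=True, p3=True, p4=False, p5=False, p6=True, p7=False, p8=False

Check each clause:
  1. (~p5 \/ ~p1) — ~p5 is true.
  2. (p2 \/ p7 \/ p8) — p2 is true.
  3. (~p8 \/ ~p7 \/ ~p6) — ~p8 is true.
  4. (p5 \/ ~p4 \/ ~p7) — ~p7 is true.
  5. (p2 \/ ~p8 \/ p1) — ~p8 is true.
  6. (p3 \/ p4) — p3 is true.
  7. (p2 \/ ~p7) — ~p7 is true.
  8. (~p8 \/ ~p4 \/ p6) — ~p8 is true.
  9. (~p5 \/ ~p8 \/ ~p1) — ~p8 is true.
  10. (~p8 \/ ~p2) — ~p8 is true.
  11. (p2 \/ p7 \/ p6) — p2 is true.
  12. (~p7 \/ ~p1 \/ p4) — ~p7 is true.
  13. (~p2 \/ p6) — p6 is true.
  14. (p6 \/ p8 \/ p4) — p6 is true.
  15. (~p5 \/ ~p3 \/ ~p4) — ~p5 is true.
  16. (~p1 \/ p7 \/ ~p2) — ~p1 is true.
  17. (p5 \/ ~p1) — ~p1 is true.
  18. (~p2 \/ ~p7) — ~p7 is true.
  19. (~p3 \/ ~p7) — ~p7 is true.
  20. (~p3 \/ p6 \/ p4) — p6 is true.
  21. (p6 \/ ~p8) — ~p8 is true.
  22. (p5 \/ ~p1 \/ ~p2) — ~p1 is true.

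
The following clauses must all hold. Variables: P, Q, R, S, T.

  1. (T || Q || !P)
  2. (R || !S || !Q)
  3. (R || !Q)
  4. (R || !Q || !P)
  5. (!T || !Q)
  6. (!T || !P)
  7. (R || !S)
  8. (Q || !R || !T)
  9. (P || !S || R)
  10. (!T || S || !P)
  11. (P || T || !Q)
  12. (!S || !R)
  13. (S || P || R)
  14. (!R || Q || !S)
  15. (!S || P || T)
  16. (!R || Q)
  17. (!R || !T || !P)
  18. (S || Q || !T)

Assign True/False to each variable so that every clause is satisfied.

Try P = True.
  then T is forced to False.
  then Q is forced to True.
  then R is forced to True.
  then S is forced to False.

P=T  Q=T  R=T  S=F  T=F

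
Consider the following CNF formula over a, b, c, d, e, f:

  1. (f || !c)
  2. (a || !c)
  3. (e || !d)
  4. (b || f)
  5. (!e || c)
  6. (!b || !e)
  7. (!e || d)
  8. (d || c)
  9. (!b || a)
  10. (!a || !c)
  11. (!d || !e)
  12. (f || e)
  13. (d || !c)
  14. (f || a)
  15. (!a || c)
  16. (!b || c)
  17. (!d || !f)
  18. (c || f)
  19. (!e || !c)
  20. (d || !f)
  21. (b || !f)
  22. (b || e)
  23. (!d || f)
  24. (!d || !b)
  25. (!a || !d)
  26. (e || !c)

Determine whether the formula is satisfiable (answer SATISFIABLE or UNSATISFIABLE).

UNSATISFIABLE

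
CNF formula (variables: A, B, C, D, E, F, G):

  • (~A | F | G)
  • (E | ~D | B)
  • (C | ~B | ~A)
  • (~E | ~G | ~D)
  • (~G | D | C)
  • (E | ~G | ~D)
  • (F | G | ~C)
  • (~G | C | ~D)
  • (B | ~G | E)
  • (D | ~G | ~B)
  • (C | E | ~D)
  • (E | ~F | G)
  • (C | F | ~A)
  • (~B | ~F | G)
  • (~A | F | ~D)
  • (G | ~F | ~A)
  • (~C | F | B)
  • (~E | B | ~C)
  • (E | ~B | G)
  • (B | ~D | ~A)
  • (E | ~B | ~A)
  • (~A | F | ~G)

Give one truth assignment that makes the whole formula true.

A=F, B=F, C=F, D=F, E=T, F=F, G=F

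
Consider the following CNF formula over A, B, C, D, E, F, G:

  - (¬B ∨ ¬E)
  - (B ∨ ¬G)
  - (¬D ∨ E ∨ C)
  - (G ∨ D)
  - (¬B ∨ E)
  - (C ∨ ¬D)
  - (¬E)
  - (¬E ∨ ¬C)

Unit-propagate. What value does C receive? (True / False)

(¬E) is a unit clause: E = False.
In (E ∨ ¬B), E is now false; ¬B must hold, so B = False.
In (¬G ∨ B), B is now false; ¬G must hold, so G = False.
(D ∨ G): since G = False, the clause reduces to (D). D = True.
(E ∨ C ∨ ¬D): since D = True, E = False, the clause reduces to (C). C = True.

True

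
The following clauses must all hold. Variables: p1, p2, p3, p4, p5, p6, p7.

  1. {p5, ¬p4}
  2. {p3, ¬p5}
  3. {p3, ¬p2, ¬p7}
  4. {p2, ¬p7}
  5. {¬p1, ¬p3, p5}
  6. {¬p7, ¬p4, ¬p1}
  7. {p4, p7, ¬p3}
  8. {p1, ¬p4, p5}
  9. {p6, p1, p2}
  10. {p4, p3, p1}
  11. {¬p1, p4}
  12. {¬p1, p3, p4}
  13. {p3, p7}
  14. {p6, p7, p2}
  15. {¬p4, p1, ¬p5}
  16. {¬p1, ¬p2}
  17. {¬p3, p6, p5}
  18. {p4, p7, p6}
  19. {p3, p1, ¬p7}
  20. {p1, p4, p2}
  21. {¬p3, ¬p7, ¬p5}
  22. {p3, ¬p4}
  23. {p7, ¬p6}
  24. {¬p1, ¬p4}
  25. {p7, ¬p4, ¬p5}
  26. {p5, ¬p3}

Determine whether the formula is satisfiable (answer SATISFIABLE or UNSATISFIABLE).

UNSATISFIABLE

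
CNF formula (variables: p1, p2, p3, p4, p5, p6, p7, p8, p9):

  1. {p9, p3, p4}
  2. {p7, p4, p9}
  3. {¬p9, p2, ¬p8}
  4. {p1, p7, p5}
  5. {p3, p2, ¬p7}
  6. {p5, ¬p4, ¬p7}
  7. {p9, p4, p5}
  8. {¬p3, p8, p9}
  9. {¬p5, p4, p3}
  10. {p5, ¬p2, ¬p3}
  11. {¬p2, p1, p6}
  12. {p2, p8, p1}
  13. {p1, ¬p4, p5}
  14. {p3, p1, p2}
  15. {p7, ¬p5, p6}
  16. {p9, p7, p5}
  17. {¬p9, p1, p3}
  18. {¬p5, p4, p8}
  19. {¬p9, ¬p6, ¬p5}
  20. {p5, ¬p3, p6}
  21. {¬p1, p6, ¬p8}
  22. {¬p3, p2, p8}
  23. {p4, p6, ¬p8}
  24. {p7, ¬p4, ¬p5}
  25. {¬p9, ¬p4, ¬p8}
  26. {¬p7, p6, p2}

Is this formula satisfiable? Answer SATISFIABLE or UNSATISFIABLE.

SATISFIABLE

Set p1 = True and propagate.
The remaining clauses are satisfied by p2 = True, p3 = False, p4 = False, p5 = False, p6 = True, p7 = False, p8 = False, p9 = True.
So p1=True, p2=True, p3=False, p4=False, p5=False, p6=True, p7=False, p8=False, p9=True is a satisfying assignment.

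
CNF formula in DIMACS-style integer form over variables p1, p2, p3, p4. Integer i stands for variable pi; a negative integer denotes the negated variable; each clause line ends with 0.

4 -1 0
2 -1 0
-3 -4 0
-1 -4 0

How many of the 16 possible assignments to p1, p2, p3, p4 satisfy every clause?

6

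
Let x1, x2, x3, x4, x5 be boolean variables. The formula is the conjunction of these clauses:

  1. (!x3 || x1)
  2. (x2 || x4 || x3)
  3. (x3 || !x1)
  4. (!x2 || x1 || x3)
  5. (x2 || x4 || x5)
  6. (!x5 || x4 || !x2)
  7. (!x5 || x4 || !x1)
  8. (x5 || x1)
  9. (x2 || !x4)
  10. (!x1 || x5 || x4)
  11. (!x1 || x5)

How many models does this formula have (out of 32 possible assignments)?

1

The models are:
  x1=T x2=T x3=T x4=T x5=T
Count: 1.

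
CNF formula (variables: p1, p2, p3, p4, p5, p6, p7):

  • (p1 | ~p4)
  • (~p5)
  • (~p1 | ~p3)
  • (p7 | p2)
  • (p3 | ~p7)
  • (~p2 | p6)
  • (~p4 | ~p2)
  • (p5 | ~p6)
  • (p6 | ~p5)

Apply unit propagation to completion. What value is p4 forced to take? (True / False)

(~p5) is a unit clause: p5 = False.
(~p6 | p5) with p5 = False leaves only ~p6, so p6 = False.
In (~p2 | p6), p6 is now false; ~p2 must hold, so p2 = False.
From (p7 | p2) and p2 = False: p7 = True.
(~p7 | p3): since p7 = True, the clause reduces to (p3). p3 = True.
In (~p3 | ~p1), ~p3 is now false; ~p1 must hold, so p1 = False.
From (p1 | ~p4) and p1 = False: p4 = False.

False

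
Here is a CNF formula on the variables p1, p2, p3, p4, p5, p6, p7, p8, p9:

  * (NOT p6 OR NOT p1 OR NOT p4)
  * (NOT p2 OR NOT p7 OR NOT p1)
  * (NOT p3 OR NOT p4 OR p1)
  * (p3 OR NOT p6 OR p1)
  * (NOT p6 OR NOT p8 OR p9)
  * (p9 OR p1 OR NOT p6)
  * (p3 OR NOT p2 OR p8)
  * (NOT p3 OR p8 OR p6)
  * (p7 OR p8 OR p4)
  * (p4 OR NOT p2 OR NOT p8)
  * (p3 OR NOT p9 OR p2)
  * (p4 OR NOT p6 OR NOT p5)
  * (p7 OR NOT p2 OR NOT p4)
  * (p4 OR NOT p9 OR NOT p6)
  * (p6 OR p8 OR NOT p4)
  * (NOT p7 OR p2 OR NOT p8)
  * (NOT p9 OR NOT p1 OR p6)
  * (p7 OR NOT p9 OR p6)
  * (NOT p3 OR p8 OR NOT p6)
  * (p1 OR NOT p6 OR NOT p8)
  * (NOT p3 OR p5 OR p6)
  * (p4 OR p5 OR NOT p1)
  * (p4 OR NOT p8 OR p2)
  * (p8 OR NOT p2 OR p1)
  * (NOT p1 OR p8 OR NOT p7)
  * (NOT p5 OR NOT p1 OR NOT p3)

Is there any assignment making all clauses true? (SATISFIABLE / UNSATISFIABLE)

SATISFIABLE

Branch on p1: take p1 = False.
Try p2 = False.
Branch on p3: take p3 = False.
  then p6 is forced to False.
  then p9 is forced to False.
For the remaining variables, p4 = False, p5 = False, p7 = True, p8 = False works.
Every clause has at least one true literal under this assignment.
So p1 = 0, p2 = 0, p3 = 0, p4 = 0, p5 = 0, p6 = 0, p7 = 1, p8 = 0, p9 = 0 is a satisfying assignment.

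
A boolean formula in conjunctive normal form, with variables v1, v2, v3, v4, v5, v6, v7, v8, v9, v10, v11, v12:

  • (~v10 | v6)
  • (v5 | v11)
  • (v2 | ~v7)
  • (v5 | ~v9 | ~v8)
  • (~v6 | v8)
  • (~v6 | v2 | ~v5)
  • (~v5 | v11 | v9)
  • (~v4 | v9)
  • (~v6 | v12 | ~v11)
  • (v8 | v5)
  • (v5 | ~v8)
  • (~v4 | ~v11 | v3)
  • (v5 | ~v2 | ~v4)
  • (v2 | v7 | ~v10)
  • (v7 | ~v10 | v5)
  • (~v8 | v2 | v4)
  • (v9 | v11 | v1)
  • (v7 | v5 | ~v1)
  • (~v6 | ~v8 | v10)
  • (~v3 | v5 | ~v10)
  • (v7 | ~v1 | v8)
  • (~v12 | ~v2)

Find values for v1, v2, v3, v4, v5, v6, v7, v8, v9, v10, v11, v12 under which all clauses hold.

v1 = T, v2 = T, v3 = T, v4 = T, v5 = T, v6 = F, v7 = F, v8 = T, v9 = T, v10 = F, v11 = F, v12 = F

Check each clause:
  1. (v6 | ~v10) — ~v10 is true.
  2. (v5 | v11) — v5 is true.
  3. (~v7 | v2) — ~v7 is true.
  4. (v5 | ~v8 | ~v9) — v5 is true.
  5. (~v6 | v8) — v8 is true.
  6. (~v6 | ~v5 | v2) — ~v6 is true.
  7. (v11 | v9 | ~v5) — v9 is true.
  8. (v9 | ~v4) — v9 is true.
  9. (~v6 | ~v11 | v12) — ~v6 is true.
  10. (v5 | v8) — v8 is true.
  11. (v5 | ~v8) — v5 is true.
  12. (~v11 | ~v4 | v3) — v3 is true.
  13. (v5 | ~v4 | ~v2) — v5 is true.
  14. (~v10 | v2 | v7) — v2 is true.
  15. (v7 | ~v10 | v5) — v5 is true.
  16. (v2 | v4 | ~v8) — v2 is true.
  17. (v11 | v1 | v9) — v9 is true.
  18. (v5 | ~v1 | v7) — v5 is true.
  19. (v10 | ~v6 | ~v8) — ~v6 is true.
  20. (v5 | ~v10 | ~v3) — v5 is true.
  21. (v7 | ~v1 | v8) — v8 is true.
  22. (~v2 | ~v12) — ~v12 is true.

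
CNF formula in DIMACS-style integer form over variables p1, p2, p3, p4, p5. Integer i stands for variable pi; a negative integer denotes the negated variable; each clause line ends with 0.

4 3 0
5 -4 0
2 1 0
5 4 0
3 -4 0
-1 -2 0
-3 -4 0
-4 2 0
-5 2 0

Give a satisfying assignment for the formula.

p1=False, p2=True, p3=True, p4=False, p5=True

Try p1 = False.
  then p2 is forced to True.
The remaining clauses are satisfied by p3 = True, p4 = False, p5 = True.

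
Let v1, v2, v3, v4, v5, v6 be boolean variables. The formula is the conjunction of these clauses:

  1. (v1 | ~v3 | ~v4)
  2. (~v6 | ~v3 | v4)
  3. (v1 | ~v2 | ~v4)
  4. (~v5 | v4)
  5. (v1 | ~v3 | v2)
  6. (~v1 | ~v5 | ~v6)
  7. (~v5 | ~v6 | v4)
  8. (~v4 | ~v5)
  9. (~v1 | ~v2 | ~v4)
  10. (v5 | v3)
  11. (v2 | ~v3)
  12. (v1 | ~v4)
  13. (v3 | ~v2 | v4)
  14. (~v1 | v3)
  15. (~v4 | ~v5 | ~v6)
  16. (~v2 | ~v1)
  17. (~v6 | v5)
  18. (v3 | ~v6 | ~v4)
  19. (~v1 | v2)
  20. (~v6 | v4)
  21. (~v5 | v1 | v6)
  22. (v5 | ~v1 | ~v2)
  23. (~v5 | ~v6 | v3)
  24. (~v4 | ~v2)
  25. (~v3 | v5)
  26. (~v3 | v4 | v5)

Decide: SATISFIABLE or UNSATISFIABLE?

UNSATISFIABLE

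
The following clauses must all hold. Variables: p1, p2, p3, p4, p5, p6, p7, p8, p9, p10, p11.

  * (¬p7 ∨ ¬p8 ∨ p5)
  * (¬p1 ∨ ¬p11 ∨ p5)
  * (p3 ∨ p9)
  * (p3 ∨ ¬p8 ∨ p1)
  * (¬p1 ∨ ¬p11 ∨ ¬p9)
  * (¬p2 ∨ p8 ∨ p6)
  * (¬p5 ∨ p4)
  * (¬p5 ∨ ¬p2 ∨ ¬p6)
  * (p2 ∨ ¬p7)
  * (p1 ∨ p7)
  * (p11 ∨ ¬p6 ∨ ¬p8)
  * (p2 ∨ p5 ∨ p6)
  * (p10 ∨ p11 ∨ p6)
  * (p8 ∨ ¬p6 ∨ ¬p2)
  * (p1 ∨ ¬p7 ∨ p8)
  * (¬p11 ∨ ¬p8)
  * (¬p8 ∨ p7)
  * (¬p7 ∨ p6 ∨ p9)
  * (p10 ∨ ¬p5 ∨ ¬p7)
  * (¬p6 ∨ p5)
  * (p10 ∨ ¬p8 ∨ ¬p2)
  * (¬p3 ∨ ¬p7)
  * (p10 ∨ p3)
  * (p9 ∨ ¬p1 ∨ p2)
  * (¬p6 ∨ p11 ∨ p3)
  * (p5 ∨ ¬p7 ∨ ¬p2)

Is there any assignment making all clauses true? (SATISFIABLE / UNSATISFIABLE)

SATISFIABLE

p4 occurs only positively in the remaining clauses — set p4 = True.
Branch on p1: take p1 = True.
Try p2 = False.
  then p7 is forced to False.
  then p8 is forced to False.
  then p9 is forced to True.
  then p11 is forced to False.
The remaining clauses are satisfied by p3 = True, p5 = True, p6 = True, p10 = False.
Every clause has at least one true literal under this assignment.
So p1 = 1  p2 = 0  p3 = 1  p4 = 1  p5 = 1  p6 = 1  p7 = 0  p8 = 0  p9 = 1  p10 = 0  p11 = 0 is a satisfying assignment.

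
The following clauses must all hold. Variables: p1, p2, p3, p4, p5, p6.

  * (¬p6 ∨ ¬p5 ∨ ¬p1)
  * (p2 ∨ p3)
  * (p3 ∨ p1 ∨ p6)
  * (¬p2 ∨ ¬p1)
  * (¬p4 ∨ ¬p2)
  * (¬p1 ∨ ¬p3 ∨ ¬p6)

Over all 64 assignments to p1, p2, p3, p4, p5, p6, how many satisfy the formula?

18

Split on p1, then p2.
  p1=1, p2=1: a clause becomes empty — 0.
  p1=1, p2=0: remaining (p3,p4,p5,p6) ∈ {(1,0,0,0); (1,0,1,0); (1,1,0,0); (1,1,1,0)} — 4.
  p1=0, p2=1: p5 free; 3 ways for (p3,p4,p6) × 2^1 = 6.
  p1=0, p2=0: forces p3=1; p4, p5, p6 free → 2^3 = 8.
Total: 0 + 4 + 6 + 8 = 18.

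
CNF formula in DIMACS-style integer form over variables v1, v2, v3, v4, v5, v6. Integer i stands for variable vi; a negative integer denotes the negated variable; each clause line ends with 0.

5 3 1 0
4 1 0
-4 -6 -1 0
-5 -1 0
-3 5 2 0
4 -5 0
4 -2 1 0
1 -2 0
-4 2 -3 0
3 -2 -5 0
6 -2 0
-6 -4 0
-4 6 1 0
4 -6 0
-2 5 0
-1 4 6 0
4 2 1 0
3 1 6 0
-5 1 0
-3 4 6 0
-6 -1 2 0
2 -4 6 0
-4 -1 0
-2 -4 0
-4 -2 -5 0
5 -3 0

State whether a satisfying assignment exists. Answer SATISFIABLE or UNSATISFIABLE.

v4 = True:
  propagation gives v6=False, v2=False; an empty clause results — contradiction.
v4 = False:
  propagation gives v1=True, v5=False, v6=False; an empty clause results — contradiction.
Every branch closes, so no satisfying assignment exists.

UNSATISFIABLE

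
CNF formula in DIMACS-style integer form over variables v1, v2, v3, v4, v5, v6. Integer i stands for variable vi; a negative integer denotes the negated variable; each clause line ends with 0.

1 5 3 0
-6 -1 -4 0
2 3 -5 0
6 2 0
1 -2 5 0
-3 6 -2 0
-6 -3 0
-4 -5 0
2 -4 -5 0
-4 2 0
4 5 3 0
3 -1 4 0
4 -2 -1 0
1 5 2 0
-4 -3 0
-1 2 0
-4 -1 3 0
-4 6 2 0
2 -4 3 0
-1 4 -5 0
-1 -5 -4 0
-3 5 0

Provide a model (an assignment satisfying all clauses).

Set v1 = False and propagate.
Set v2 = True and propagate.
  then v5 is forced to True.
  then v4 is forced to False.
Branch on v3: take v3 = False.
v6 is now unconstrained; take v6 = True.
Check each clause:
  1. (v1 \/ v5 \/ v3) — v5 is true.
  2. (~v6 \/ ~v4 \/ ~v1) — ~v4 is true.
  3. (v2 \/ ~v5 \/ v3) — v2 is true.
  4. (v6 \/ v2) — v2 is true.
  5. (v5 \/ ~v2 \/ v1) — v5 is true.
  6. (~v3 \/ ~v2 \/ v6) — ~v3 is true.
  7. (~v6 \/ ~v3) — ~v3 is true.
  8. (~v4 \/ ~v5) — ~v4 is true.
  9. (~v4 \/ v2 \/ ~v5) — v2 is true.
  10. (v2 \/ ~v4) — v2 is true.
  11. (v4 \/ v5 \/ v3) — v5 is true.
  12. (v4 \/ ~v1 \/ v3) — ~v1 is true.
  13. (~v1 \/ ~v2 \/ v4) — ~v1 is true.
  14. (v2 \/ v1 \/ v5) — v2 is true.
  15. (~v4 \/ ~v3) — ~v4 is true.
  16. (~v1 \/ v2) — v2 is true.
  17. (v3 \/ ~v1 \/ ~v4) — ~v4 is true.
  18. (~v4 \/ v6 \/ v2) — v2 is true.
  19. (v3 \/ v2 \/ ~v4) — v2 is true.
  20. (~v1 \/ ~v5 \/ v4) — ~v1 is true.
  21. (~v4 \/ ~v1 \/ ~v5) — ~v4 is true.
  22. (~v3 \/ v5) — v5 is true.

v1 = F, v2 = T, v3 = F, v4 = F, v5 = T, v6 = T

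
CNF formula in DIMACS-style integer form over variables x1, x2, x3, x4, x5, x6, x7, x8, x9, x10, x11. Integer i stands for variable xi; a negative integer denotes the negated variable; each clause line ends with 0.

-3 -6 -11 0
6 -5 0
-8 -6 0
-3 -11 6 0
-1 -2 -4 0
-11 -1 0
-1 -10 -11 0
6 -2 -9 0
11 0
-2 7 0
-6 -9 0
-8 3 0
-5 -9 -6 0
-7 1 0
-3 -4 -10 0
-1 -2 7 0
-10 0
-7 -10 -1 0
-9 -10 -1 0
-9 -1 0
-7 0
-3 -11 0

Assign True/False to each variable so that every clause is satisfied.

x1=False, x2=False, x3=False, x4=False, x5=False, x6=False, x7=False, x8=False, x9=False, x10=False, x11=True

Unit propagation: (x11) forces x11 = True.
Unit propagation: (~x1) forces x1 = False.
(~x7) is a unit clause, so x7 = False.
(~x2) is a unit clause, so x2 = False.
The clause (~x10) is unit: x10 must be False.
Unit propagation: (~x3) forces x3 = False.
(~x8) is a unit clause, so x8 = False.
x5 occurs only negated in the remaining clauses — set x5 = False.
x9 occurs only negated in the remaining clauses — set x9 = False.
x4, x6 are now unconstrained; take x4 = False, x6 = False.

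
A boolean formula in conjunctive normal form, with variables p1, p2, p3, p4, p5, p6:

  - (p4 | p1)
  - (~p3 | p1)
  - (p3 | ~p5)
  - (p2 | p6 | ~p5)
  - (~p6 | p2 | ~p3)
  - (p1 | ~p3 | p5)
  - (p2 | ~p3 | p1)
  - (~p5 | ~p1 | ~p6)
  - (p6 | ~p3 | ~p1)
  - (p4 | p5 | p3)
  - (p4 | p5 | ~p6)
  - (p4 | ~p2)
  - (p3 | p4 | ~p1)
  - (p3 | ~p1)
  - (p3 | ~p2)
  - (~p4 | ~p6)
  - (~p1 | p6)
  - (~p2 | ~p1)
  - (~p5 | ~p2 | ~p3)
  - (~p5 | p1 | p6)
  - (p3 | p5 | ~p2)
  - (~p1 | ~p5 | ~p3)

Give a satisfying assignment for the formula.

Set p1 = False and propagate.
  then p4 is forced to True.
  then p3 is forced to False.
  then p5 is forced to False.
  then p2 is forced to False.
  then p6 is forced to False.
Check each clause:
  1. (p1 | p4) — p4 is true.
  2. (p1 | ~p3) — ~p3 is true.
  3. (p3 | ~p5) — ~p5 is true.
  4. (~p5 | p2 | p6) — ~p5 is true.
  5. (~p3 | p2 | ~p6) — ~p6 is true.
  6. (p1 | ~p3 | p5) — ~p3 is true.
  7. (p2 | p1 | ~p3) — ~p3 is true.
  8. (~p6 | ~p1 | ~p5) — ~p6 is true.
  9. (p6 | ~p3 | ~p1) — ~p3 is true.
  10. (p3 | p4 | p5) — p4 is true.
  11. (p5 | p4 | ~p6) — ~p6 is true.
  12. (~p2 | p4) — p4 is true.
  13. (p3 | ~p1 | p4) — p4 is true.
  14. (~p1 | p3) — ~p1 is true.
  15. (~p2 | p3) — ~p2 is true.
  16. (~p4 | ~p6) — ~p6 is true.
  17. (~p1 | p6) — ~p1 is true.
  18. (~p1 | ~p2) — ~p2 is true.
  19. (~p5 | ~p3 | ~p2) — ~p5 is true.
  20. (p6 | ~p5 | p1) — ~p5 is true.
  21. (p5 | p3 | ~p2) — ~p2 is true.
  22. (~p3 | ~p1 | ~p5) — ~p5 is true.

p1=F, p2=F, p3=F, p4=T, p5=F, p6=F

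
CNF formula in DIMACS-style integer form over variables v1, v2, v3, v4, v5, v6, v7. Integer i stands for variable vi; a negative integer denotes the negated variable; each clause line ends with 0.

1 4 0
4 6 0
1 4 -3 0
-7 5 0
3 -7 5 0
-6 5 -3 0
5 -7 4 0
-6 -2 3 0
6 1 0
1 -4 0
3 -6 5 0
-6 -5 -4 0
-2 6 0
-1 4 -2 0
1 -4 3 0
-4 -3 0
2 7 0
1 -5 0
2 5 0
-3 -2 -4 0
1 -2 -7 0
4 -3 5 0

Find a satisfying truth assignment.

v1=True, v2=False, v3=False, v4=False, v5=True, v6=True, v7=True

Try v1 = True.
Set v2 = False and propagate.
  then v7 is forced to True.
  then v5 is forced to True.
Set v3 = False and propagate.
The remaining clauses are satisfied by v4 = False, v6 = True.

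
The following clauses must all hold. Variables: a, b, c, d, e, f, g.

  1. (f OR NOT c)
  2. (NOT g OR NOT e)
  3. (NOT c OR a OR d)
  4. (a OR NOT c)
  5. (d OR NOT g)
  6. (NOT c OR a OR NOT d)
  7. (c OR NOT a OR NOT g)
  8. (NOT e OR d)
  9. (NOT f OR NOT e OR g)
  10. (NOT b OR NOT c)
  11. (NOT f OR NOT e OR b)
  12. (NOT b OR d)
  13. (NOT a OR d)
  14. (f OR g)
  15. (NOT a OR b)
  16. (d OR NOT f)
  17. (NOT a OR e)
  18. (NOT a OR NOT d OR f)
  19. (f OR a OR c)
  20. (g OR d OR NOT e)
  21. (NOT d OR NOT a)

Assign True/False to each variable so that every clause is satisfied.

a=False, b=True, c=False, d=True, e=False, f=True, g=False

Try a = False.
  then c is forced to False.
  then f is forced to True.
  then d is forced to True.
Try b = True.
Branch on e: take e = False.
g is now unconstrained; take g = False.
Every clause has at least one true literal under this assignment.
Check each clause:
  1. (f OR NOT c) — NOT c is true.
  2. (NOT e OR NOT g) — NOT g is true.
  3. (d OR NOT c OR a) — d is true.
  4. (a OR NOT c) — NOT c is true.
  5. (d OR NOT g) — NOT g is true.
  6. (NOT d OR a OR NOT c) — NOT c is true.
  7. (NOT g OR c OR NOT a) — NOT g is true.
  8. (NOT e OR d) — NOT e is true.
  9. (g OR NOT f OR NOT e) — NOT e is true.
  10. (NOT b OR NOT c) — NOT c is true.
  11. (NOT e OR NOT f OR b) — b is true.
  12. (NOT b OR d) — d is true.
  13. (NOT a OR d) — d is true.
  14. (f OR g) — f is true.
  15. (b OR NOT a) — b is true.
  16. (NOT f OR d) — d is true.
  17. (NOT a OR e) — NOT a is true.
  18. (f OR NOT d OR NOT a) — f is true.
  19. (f OR c OR a) — f is true.
  20. (g OR d OR NOT e) — NOT e is true.
  21. (NOT d OR NOT a) — NOT a is true.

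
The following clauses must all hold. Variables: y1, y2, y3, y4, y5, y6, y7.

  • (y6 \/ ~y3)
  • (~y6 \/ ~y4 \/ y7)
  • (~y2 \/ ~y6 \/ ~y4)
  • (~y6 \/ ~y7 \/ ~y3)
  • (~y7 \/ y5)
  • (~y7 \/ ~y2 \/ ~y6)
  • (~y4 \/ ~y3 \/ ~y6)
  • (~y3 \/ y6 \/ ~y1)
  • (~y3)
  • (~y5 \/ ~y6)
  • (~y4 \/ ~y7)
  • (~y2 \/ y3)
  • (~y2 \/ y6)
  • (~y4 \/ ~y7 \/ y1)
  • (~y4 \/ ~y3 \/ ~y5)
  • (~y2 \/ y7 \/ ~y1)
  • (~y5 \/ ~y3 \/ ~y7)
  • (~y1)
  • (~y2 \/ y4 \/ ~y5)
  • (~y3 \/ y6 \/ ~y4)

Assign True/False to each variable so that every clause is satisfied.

Unit propagation: (~y3) forces y3 = False.
The clause (~y2) is unit: y2 must be False.
The clause (~y1) is unit: y1 must be False.
y4 occurs only negated in the remaining clauses — set y4 = False.
y6 occurs only negated in the remaining clauses — set y6 = False.
Try y5 = False.
  then y7 is forced to False.

y1=False  y2=False  y3=False  y4=False  y5=False  y6=False  y7=False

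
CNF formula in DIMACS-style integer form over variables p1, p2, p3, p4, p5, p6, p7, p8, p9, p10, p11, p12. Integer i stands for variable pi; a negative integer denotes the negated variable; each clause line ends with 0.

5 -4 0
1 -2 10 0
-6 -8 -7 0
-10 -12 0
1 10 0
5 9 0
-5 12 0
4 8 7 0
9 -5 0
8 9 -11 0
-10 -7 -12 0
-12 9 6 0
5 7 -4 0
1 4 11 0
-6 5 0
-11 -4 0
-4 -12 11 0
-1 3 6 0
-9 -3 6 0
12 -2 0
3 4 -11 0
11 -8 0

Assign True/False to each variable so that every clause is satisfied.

p1=True  p2=True  p3=True  p4=False  p5=True  p6=True  p7=False  p8=True  p9=True  p10=False  p11=True  p12=True

Check each clause:
  1. (¬p4 ∨ p5) — ¬p4 is true.
  2. (¬p2 ∨ p1 ∨ p10) — p1 is true.
  3. (¬p7 ∨ ¬p6 ∨ ¬p8) — ¬p7 is true.
  4. (¬p10 ∨ ¬p12) — ¬p10 is true.
  5. (p1 ∨ p10) — p1 is true.
  6. (p9 ∨ p5) — p9 is true.
  7. (¬p5 ∨ p12) — p12 is true.
  8. (p7 ∨ p8 ∨ p4) — p8 is true.
  9. (p9 ∨ ¬p5) — p9 is true.
  10. (p8 ∨ p9 ∨ ¬p11) — p8 is true.
  11. (¬p10 ∨ ¬p7 ∨ ¬p12) — ¬p7 is true.
  12. (p6 ∨ p9 ∨ ¬p12) — p9 is true.
  13. (p5 ∨ p7 ∨ ¬p4) — ¬p4 is true.
  14. (p11 ∨ p4 ∨ p1) — p1 is true.
  15. (p5 ∨ ¬p6) — p5 is true.
  16. (¬p4 ∨ ¬p11) — ¬p4 is true.
  17. (p11 ∨ ¬p12 ∨ ¬p4) — p11 is true.
  18. (¬p1 ∨ p3 ∨ p6) — p3 is true.
  19. (p6 ∨ ¬p9 ∨ ¬p3) — p6 is true.
  20. (¬p2 ∨ p12) — p12 is true.
  21. (p3 ∨ ¬p11 ∨ p4) — p3 is true.
  22. (p11 ∨ ¬p8) — p11 is true.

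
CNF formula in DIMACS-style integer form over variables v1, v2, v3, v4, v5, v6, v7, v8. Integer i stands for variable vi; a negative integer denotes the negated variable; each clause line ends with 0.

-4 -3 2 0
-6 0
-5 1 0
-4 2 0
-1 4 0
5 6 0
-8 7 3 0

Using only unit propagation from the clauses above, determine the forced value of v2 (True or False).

Unit clause (~v6) sets v6 = False.
In (v5 | v6), v6 is now false; v5 must hold, so v5 = True.
(v1 | ~v5) with v5 = True leaves only v1, so v1 = True.
In (v4 | ~v1), ~v1 is now false; v4 must hold, so v4 = True.
From (v2 | ~v4) and v4 = True: v2 = True.

True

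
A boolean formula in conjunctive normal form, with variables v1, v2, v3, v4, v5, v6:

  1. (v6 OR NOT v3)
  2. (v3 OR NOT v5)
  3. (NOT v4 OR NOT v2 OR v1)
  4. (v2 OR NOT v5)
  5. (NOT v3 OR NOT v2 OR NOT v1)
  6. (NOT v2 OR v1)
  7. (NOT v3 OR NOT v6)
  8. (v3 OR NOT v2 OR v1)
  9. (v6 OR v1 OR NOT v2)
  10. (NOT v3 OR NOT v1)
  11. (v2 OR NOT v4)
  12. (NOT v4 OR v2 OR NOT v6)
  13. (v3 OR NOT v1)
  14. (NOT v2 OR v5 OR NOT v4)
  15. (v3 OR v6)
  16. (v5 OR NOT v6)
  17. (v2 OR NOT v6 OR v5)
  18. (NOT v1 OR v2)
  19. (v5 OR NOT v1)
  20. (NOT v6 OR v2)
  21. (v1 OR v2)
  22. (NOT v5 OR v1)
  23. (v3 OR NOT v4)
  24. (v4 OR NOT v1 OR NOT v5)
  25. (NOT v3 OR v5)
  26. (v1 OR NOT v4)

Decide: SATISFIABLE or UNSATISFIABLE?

UNSATISFIABLE

v1 = True:
  propagation gives v3=False; an empty clause results — contradiction.
v1 = False:
  propagation gives v2=False; an empty clause results — contradiction.
Every branch closes, so no satisfying assignment exists.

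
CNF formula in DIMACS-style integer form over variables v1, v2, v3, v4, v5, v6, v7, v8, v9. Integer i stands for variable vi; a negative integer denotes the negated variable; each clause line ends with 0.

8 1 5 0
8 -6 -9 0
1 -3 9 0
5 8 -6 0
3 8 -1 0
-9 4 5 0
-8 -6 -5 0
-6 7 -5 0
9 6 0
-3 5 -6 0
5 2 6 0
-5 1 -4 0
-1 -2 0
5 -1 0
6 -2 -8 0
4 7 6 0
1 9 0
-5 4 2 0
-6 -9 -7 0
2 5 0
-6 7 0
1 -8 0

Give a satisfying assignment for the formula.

Set v1 = True and propagate.
  then v2 is forced to False.
  then v5 is forced to True.
  then v4 is forced to True.
The remaining clauses are satisfied by v3 = False, v6 = False, v7 = True, v8 = True, v9 = True.

v1 = T, v2 = F, v3 = F, v4 = T, v5 = T, v6 = F, v7 = T, v8 = T, v9 = T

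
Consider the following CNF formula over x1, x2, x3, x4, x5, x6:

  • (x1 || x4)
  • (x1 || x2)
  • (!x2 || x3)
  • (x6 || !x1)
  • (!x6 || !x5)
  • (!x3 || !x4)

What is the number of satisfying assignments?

The models are:
  x1=1 x2=0 x3=0 x4=0 x5=0 x6=1
  x1=1 x2=0 x3=0 x4=1 x5=0 x6=1
  x1=1 x2=0 x3=1 x4=0 x5=0 x6=1
  x1=1 x2=1 x3=1 x4=0 x5=0 x6=1
That's 4 in total.

4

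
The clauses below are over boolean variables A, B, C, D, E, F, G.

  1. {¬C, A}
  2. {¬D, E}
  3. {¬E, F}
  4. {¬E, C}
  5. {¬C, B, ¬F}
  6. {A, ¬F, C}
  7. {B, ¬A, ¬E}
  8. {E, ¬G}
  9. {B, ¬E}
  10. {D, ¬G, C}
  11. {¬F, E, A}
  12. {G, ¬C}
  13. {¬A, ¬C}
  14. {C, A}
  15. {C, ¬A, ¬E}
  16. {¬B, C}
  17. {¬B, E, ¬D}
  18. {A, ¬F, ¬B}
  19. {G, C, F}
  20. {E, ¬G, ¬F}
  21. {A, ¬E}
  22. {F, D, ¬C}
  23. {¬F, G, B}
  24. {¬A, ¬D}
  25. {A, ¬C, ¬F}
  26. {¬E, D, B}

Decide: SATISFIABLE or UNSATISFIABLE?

C = True:
  propagation gives A=True; an empty clause results — contradiction.
C = False:
  propagation gives E=False, D=False, G=False, A=True; an empty clause results — contradiction.
Every branch closes, so no satisfying assignment exists.

UNSATISFIABLE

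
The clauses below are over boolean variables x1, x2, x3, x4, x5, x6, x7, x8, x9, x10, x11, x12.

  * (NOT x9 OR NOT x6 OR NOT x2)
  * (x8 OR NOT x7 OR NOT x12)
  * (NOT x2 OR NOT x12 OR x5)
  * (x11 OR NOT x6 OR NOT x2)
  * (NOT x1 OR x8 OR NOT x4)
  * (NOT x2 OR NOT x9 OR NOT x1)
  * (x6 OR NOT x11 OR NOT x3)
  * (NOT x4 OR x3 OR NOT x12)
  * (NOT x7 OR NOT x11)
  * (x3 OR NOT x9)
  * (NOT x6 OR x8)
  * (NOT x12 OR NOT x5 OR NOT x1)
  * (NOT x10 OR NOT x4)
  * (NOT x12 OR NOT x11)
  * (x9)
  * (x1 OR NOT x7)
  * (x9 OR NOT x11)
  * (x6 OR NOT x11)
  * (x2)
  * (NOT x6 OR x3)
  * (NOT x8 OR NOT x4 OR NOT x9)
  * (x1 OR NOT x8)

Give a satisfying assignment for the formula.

(x9) is a unit clause, so x9 = True.
The clause (x3) is unit: x3 must be True.
The clause (x2) is unit: x2 must be True.
Unit propagation: (NOT x6) forces x6 = False.
The clause (NOT x1) is unit: x1 must be False.
The clause (NOT x11) is unit: x11 must be False.
The clause (NOT x7) is unit: x7 must be False.
Unit propagation: (NOT x8) forces x8 = False.
Pure literal: x10 appears only negated; assign x10 = False.
Pure literal: x12 appears only negated; assign x12 = False.
x4, x5 are now unconstrained; take x4 = True, x5 = False.
Check each clause:
  1. (NOT x2 OR NOT x6 OR NOT x9) — NOT x6 is true.
  2. (NOT x12 OR NOT x7 OR x8) — NOT x7 is true.
  3. (NOT x2 OR NOT x12 OR x5) — NOT x12 is true.
  4. (x11 OR NOT x6 OR NOT x2) — NOT x6 is true.
  5. (NOT x1 OR x8 OR NOT x4) — NOT x1 is true.
  6. (NOT x1 OR NOT x9 OR NOT x2) — NOT x1 is true.
  7. (NOT x3 OR x6 OR NOT x11) — NOT x11 is true.
  8. (NOT x4 OR x3 OR NOT x12) — x3 is true.
  9. (NOT x11 OR NOT x7) — NOT x7 is true.
  10. (x3 OR NOT x9) — x3 is true.
  11. (NOT x6 OR x8) — NOT x6 is true.
  12. (NOT x12 OR NOT x1 OR NOT x5) — NOT x5 is true.
  13. (NOT x4 OR NOT x10) — NOT x10 is true.
  14. (NOT x11 OR NOT x12) — NOT x12 is true.
  15. (x9) — x9 is true.
  16. (x1 OR NOT x7) — NOT x7 is true.
  17. (x9 OR NOT x11) — x9 is true.
  18. (x6 OR NOT x11) — NOT x11 is true.
  19. (x2) — x2 is true.
  20. (NOT x6 OR x3) — NOT x6 is true.
  21. (NOT x8 OR NOT x9 OR NOT x4) — NOT x8 is true.
  22. (NOT x8 OR x1) — NOT x8 is true.

x1=0, x2=1, x3=1, x4=1, x5=0, x6=0, x7=0, x8=0, x9=1, x10=0, x11=0, x12=0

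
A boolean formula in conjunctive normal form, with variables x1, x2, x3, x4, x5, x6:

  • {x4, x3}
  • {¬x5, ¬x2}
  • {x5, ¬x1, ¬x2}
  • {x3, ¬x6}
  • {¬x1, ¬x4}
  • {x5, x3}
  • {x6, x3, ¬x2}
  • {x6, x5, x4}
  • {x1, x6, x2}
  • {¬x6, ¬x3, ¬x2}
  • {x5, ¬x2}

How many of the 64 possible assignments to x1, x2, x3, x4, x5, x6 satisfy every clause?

Case analysis on x2 and x3:
  x2=1, x3=1: a clause becomes empty — 0.
  x2=1, x3=0: a clause becomes empty — 0.
  x2=0, x3=1: 7 of the 16 assignments to (x1,x4,x5,x6) work.
  x2=0, x3=0: a clause becomes empty — 0.
Total: 0 + 0 + 7 + 0 = 7.

7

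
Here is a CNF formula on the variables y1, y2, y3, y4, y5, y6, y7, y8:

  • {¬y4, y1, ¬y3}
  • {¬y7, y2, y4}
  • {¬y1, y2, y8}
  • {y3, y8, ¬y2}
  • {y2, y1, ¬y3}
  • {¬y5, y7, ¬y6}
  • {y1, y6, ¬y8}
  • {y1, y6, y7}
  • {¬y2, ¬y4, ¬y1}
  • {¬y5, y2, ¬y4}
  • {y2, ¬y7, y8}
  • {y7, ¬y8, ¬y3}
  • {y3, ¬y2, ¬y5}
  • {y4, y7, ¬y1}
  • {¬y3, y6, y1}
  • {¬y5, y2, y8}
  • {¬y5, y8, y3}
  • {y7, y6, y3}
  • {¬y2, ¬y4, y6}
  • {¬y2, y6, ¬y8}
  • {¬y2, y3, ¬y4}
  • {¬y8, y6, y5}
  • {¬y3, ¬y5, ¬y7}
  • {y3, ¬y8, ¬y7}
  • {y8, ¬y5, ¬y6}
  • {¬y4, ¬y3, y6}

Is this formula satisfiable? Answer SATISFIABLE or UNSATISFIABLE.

SATISFIABLE

Try y1 = False.
Set y2 = False and propagate.
  then y3 is forced to False.
Set y4 = False and propagate.
  then y7 is forced to False.
  then y6 is forced to True.
  then y5 is forced to False.
y8 is now unconstrained; take y8 = True.
Every clause has at least one true literal under this assignment.
So y1=False, y2=False, y3=False, y4=False, y5=False, y6=True, y7=False, y8=True is a satisfying assignment.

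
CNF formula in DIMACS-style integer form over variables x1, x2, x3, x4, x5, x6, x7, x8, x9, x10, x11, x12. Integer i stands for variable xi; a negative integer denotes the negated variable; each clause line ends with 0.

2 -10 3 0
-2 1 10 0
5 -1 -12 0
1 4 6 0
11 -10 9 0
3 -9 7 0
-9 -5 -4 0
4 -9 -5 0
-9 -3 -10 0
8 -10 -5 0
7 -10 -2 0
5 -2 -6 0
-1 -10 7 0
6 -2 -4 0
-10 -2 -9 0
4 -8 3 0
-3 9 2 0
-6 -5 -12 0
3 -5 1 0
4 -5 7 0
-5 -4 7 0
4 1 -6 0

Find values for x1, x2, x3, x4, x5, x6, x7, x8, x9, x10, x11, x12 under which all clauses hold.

Pure literal: x7 appears only positively; assign x7 = True.
Set x1 = False and propagate.
Branch on x2: take x2 = False.
For the remaining variables, x3 = False, x4 = True, x5 = False, x6 = False, x8 = True, x9 = True, x10 = False, x11 = False, x12 = True works.

x1=False, x2=False, x3=False, x4=True, x5=False, x6=False, x7=True, x8=True, x9=True, x10=False, x11=False, x12=True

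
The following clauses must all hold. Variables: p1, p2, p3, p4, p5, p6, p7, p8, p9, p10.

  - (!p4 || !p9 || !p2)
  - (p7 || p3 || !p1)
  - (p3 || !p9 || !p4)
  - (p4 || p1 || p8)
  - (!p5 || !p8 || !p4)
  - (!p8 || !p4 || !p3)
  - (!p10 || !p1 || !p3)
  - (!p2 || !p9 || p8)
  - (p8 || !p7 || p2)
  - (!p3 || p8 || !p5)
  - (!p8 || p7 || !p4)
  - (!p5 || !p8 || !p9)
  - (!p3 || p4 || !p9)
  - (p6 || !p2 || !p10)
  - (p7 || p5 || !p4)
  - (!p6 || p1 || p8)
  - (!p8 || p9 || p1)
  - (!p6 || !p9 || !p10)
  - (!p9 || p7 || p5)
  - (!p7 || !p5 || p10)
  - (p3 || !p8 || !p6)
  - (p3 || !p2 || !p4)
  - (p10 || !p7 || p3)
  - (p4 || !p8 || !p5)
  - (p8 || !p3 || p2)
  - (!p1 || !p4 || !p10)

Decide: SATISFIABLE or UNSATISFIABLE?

Set p1 = True and propagate.
For the remaining variables, p2 = True, p3 = True, p4 = True, p5 = False, p6 = False, p7 = True, p8 = False, p9 = False, p10 = False works.
So p1 = 1, p2 = 1, p3 = 1, p4 = 1, p5 = 0, p6 = 0, p7 = 1, p8 = 0, p9 = 0, p10 = 0 is a satisfying assignment.

SATISFIABLE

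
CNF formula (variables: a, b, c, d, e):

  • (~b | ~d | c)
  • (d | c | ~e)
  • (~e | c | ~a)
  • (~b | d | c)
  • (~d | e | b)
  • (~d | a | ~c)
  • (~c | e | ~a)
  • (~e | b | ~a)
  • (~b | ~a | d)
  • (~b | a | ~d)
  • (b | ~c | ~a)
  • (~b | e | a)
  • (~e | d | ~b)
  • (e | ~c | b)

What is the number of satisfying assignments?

5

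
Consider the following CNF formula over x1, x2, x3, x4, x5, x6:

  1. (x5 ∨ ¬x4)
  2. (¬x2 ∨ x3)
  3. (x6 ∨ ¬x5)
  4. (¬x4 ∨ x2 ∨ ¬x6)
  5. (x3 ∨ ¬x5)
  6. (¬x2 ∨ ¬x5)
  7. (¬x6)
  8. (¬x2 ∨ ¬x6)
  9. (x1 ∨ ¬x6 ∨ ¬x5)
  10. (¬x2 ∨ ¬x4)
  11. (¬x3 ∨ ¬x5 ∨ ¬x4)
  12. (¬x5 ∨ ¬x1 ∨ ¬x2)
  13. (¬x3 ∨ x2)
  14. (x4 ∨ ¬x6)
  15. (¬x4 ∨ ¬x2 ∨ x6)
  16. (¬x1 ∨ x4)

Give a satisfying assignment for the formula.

x1 = 0, x2 = 0, x3 = 0, x4 = 0, x5 = 0, x6 = 0

Unit propagation: (¬x6) forces x6 = False.
The clause (¬x5) is unit: x5 must be False.
(¬x4) is a unit clause, so x4 = False.
(¬x1) is a unit clause, so x1 = False.
Set x2 = False and propagate.
  then x3 is forced to False.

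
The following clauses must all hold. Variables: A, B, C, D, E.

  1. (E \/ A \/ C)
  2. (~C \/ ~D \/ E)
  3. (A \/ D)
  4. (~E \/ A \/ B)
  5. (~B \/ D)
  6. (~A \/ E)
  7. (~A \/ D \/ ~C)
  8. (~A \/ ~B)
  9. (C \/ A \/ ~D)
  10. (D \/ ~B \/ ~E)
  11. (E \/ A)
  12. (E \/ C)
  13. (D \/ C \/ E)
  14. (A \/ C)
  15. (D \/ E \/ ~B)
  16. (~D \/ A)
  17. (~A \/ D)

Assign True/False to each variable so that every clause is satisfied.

A = T, B = F, C = F, D = T, E = T

Check each clause:
  1. (E \/ C \/ A) — A is true.
  2. (~D \/ ~C \/ E) — E is true.
  3. (A \/ D) — A is true.
  4. (~E \/ A \/ B) — A is true.
  5. (D \/ ~B) — D is true.
  6. (~A \/ E) — E is true.
  7. (~C \/ ~A \/ D) — D is true.
  8. (~B \/ ~A) — ~B is true.
  9. (C \/ A \/ ~D) — A is true.
  10. (D \/ ~E \/ ~B) — D is true.
  11. (E \/ A) — A is true.
  12. (C \/ E) — E is true.
  13. (D \/ E \/ C) — D is true.
  14. (A \/ C) — A is true.
  15. (E \/ ~B \/ D) — D is true.
  16. (A \/ ~D) — A is true.
  17. (~A \/ D) — D is true.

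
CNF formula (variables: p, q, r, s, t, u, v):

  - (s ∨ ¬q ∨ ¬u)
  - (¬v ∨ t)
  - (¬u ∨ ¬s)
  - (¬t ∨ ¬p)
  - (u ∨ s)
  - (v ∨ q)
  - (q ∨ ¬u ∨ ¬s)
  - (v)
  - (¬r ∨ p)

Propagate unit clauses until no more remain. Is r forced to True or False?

False

Unit clause (v) sets v = True.
(¬v ∨ t): since v = True, the clause reduces to (t). t = True.
(¬p ∨ ¬t) with t = True leaves only ¬p, so p = False.
(p ∨ ¬r) with p = False leaves only ¬r, so r = False.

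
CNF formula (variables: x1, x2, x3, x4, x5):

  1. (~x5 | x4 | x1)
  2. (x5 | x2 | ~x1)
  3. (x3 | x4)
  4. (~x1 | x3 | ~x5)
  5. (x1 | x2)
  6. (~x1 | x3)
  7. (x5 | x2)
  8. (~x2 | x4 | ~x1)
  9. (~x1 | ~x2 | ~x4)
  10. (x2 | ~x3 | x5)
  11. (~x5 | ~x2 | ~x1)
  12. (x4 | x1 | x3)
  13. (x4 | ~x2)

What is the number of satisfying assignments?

The models are:
  x1=0 x2=1 x3=0 x4=1 x5=0
  x1=0 x2=1 x3=0 x4=1 x5=1
  x1=0 x2=1 x3=1 x4=1 x5=0
  x1=0 x2=1 x3=1 x4=1 x5=1
  x1=1 x2=0 x3=1 x4=0 x5=1
  x1=1 x2=0 x3=1 x4=1 x5=1
Count: 6.

6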